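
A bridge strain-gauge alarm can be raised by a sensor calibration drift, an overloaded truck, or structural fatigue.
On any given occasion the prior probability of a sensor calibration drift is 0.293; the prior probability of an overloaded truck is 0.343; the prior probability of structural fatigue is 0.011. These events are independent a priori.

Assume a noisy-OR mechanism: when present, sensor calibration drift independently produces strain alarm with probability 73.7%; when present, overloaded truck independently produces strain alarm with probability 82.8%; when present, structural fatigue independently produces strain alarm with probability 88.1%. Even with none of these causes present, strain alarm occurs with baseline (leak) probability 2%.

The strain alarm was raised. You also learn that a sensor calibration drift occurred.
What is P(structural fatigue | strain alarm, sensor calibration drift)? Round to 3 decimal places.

Under noisy-OR, P(strain alarm | causes) = 1 − (1−0.02)·∏(1−qᵢ) over the active causes.
By total probability over the 4 (overloaded truck, structural fatigue) configurations:
  P(strain alarm | sensor calibration drift) = 0.74226*0.657*0.989 + 0.969329*0.657*0.011 + 0.955669*0.343*0.989 + 0.994725*0.343*0.011
        = 0.482301 + 0.007005 + 0.324189 + 0.003753 = 0.817248
Keeping only the structural fatigue-present terms gives 0.010758, so
  P(structural fatigue | strain alarm, sensor calibration drift) = 0.010758 / 0.817248 ≈ 0.013

P(structural fatigue | strain alarm, sensor calibration drift) ≈ 0.013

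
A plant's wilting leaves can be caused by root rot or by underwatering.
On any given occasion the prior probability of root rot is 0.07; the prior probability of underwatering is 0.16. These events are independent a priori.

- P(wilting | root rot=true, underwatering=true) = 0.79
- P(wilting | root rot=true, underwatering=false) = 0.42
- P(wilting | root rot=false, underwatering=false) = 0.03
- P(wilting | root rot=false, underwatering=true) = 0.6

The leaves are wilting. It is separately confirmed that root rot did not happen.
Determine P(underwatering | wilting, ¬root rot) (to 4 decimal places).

P(underwatering | wilting, ¬root rot) ≈ 0.7921

P(wilting | ¬root rot) = 0.03*0.84 + 0.6*0.16 = 0.025200 + 0.096000 = 0.121200
Restricting to configurations with underwatering present: 0.6*0.16 = 0.096000.
Hence the posterior is 0.096000/0.121200 ≈ 0.7921.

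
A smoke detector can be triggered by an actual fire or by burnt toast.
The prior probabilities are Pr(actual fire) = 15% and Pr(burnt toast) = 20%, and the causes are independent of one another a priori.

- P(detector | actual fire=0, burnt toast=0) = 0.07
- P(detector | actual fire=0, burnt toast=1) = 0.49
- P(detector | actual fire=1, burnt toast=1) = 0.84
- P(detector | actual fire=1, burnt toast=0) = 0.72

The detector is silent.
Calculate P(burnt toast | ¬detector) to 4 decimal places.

P(burnt toast | ¬detector) ≈ 0.1208

By total probability over the 4 (actual fire, burnt toast) configurations:
  P(¬detector) = 0.93*0.85*0.8 + 0.51*0.85*0.2 + 0.28*0.15*0.8 + 0.16*0.15*0.2
        = 0.632400 + 0.086700 + 0.033600 + 0.004800 = 0.757500
Keeping only the burnt toast-present terms gives 0.091500, so
  P(burnt toast | ¬detector) = 0.091500 / 0.757500 ≈ 0.1208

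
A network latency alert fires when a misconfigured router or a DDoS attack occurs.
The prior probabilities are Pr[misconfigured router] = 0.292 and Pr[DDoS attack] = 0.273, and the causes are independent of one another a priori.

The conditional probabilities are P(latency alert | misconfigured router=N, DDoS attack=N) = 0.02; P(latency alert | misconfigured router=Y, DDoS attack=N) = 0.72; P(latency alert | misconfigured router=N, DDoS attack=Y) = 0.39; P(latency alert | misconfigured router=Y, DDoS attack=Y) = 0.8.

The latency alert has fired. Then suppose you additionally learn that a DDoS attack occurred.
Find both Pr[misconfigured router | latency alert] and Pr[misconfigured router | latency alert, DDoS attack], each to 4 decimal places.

Pr[misconfigured router | latency alert] ≈ 0.7166; Pr[misconfigured router | latency alert, DDoS attack] ≈ 0.4583

By total probability over the 4 (misconfigured router, DDoS attack) configurations:
  P(latency alert) = 0.02*0.708*0.727 + 0.39*0.708*0.273 + 0.72*0.292*0.727 + 0.8*0.292*0.273
        = 0.010294 + 0.075381 + 0.152844 + 0.063773 = 0.302292
Keeping only the misconfigured router-present terms gives 0.216617, so
  P(misconfigured router | latency alert) = 0.216617 / 0.302292 ≈ 0.7166

With the extra evidence:
Numerator (weight on configurations with misconfigured router): 0.8*0.292 = 0.233600
Denominator P(latency alert | DDoS attack): 0.39*0.708 + 0.8*0.292 = 0.509720
Posterior = 0.233600 / 0.509720 ≈ 0.4583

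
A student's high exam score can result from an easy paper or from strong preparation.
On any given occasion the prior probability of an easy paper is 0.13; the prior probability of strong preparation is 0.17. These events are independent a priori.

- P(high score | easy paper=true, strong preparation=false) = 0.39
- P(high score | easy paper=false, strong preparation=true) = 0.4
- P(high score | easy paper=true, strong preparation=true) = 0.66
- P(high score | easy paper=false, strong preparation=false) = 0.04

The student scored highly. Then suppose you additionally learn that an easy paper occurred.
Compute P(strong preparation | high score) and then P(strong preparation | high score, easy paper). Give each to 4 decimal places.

P(strong preparation | high score) ≈ 0.5096; P(strong preparation | high score, easy paper) ≈ 0.2574

By total probability over the 4 (easy paper, strong preparation) configurations:
  P(high score) = 0.04×0.87×0.83 + 0.4×0.87×0.17 + 0.39×0.13×0.83 + 0.66×0.13×0.17
        = 0.028884 + 0.059160 + 0.042081 + 0.014586 = 0.144711
The terms with strong preparation present sum to 0.073746, so
  P(strong preparation | high score) = 0.073746 / 0.144711 ≈ 0.5096

With the extra evidence:
By total probability over both values of strong preparation:
  P(high score | easy paper) = 0.39*0.83 + 0.66*0.17
        = 0.323700 + 0.112200 = 0.435900
Keeping only the strong preparation-present terms gives 0.112200, so
  P(strong preparation | high score, easy paper) = 0.112200 / 0.435900 ≈ 0.2574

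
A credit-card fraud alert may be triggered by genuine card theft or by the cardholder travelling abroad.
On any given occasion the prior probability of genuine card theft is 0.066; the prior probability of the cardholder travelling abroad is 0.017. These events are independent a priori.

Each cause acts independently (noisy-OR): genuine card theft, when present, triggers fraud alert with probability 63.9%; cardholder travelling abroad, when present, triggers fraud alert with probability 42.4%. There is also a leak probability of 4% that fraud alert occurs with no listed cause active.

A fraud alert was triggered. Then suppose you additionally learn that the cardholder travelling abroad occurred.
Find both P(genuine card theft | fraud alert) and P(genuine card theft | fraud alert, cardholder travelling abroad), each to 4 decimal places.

Under noisy-OR, P(fraud alert | causes) = 1 − (1−0.04)·∏(1−qᵢ) over the active causes.
For the numerator, keep only genuine card theft=true terms: 0.042394 + 0.000898 = 0.043292
Normalizer over all consistent configurations: 0.04·0.934·0.983 + 0.44704·0.934·0.017 + 0.65344·0.066·0.983 + 0.800381·0.066·0.017 = 0.087115
P(genuine card theft | fraud alert) = 0.043292/0.087115 ≈ 0.4970

Now also conditioning on cardholder travelling abroad=true:
By total probability over both values of genuine card theft:
  P(fraud alert | cardholder travelling abroad) = 0.44704·0.934 + 0.800381·0.066
        = 0.417535 + 0.052825 = 0.470360
The terms with genuine card theft present sum to 0.052825, so
  P(genuine card theft | fraud alert, cardholder travelling abroad) = 0.052825 / 0.470360 ≈ 0.1123
Conditioning on cardholder travelling abroad lowers the posterior on genuine card theft: the classic explaining-away effect in a common-effect structure.

P(genuine card theft | fraud alert) ≈ 0.4970; P(genuine card theft | fraud alert, cardholder travelling abroad) ≈ 0.1123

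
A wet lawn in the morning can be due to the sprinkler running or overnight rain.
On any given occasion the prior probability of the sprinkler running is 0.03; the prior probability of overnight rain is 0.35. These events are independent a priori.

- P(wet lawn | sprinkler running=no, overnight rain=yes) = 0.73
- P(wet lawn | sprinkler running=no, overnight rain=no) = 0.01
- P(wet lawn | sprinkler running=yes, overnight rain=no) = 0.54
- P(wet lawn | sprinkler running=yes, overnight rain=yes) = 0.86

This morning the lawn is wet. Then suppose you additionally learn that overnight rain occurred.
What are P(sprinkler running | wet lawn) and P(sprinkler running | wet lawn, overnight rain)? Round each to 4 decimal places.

P(sprinkler running | wet lawn) ≈ 0.0715; P(sprinkler running | wet lawn, overnight rain) ≈ 0.0352

For the numerator, keep only sprinkler running=true terms: 0.010530 + 0.009030 = 0.019560
The normalizing constant is 0.01·0.97·0.65 + 0.73·0.97·0.35 + 0.54·0.03·0.65 + 0.86·0.03·0.35 = 0.273700
Posterior = 0.019560 / 0.273700 ≈ 0.0715

With the extra evidence:
P(wet lawn | overnight rain) = 0.73·0.97 + 0.86·0.03 = 0.708100 + 0.025800 = 0.733900
The sprinkler running-present share is 0.86·0.03 = 0.025800.
P(sprinkler running | wet lawn, overnight rain) = 0.025800 / 0.733900 ≈ 0.0352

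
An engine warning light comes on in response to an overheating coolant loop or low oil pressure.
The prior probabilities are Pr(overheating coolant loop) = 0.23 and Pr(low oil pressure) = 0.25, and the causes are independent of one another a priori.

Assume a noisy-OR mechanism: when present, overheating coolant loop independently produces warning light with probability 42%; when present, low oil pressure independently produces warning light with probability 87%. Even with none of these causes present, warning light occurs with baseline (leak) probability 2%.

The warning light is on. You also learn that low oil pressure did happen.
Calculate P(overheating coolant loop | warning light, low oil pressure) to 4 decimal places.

P(overheating coolant loop | warning light, low oil pressure) ≈ 0.2407

Under noisy-OR, P(warning light | causes) = 1 − (1−0.02)·∏(1−qᵢ) over the active causes.
For the numerator, keep only overheating coolant loop=true terms: 0.926108×0.23 = 0.213005
Denominator P(warning light | low oil pressure): 0.8726×0.77 + 0.926108×0.23 = 0.884907
Posterior = 0.213005 / 0.884907 ≈ 0.2407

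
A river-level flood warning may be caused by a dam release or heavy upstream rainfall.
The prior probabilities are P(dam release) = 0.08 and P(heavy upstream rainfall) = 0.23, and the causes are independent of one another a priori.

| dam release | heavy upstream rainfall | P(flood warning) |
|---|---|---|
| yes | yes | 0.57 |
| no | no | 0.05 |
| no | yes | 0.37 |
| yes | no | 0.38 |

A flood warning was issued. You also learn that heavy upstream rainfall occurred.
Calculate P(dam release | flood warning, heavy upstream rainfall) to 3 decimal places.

P(dam release | flood warning, heavy upstream rainfall) ≈ 0.118

Numerator (weight on configurations with dam release): 0.57*0.08 = 0.045600
The normalizing constant is 0.37*0.92 + 0.57*0.08 = 0.386000
Posterior = 0.045600 / 0.386000 ≈ 0.118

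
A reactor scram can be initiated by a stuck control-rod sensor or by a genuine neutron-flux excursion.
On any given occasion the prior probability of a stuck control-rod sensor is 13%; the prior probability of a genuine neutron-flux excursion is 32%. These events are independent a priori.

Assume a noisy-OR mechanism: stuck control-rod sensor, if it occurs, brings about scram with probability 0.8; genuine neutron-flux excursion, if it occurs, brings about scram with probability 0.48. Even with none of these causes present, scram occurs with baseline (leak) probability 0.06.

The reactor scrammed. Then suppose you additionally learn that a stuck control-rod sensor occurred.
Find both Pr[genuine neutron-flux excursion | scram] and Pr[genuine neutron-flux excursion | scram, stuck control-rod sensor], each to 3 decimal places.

Under noisy-OR, P(scram | causes) = 1 − (1−0.06)·∏(1−qᵢ) over the active causes.
P(scram) = 0.06·0.87·0.68 + 0.5112·0.87·0.32 + 0.812·0.13·0.68 + 0.90224·0.13·0.32 = 0.035496 + 0.142318 + 0.071781 + 0.037533 = 0.287128
The genuine neutron-flux excursion-present share is 0.142318 + 0.037533 = 0.179851.
Hence the posterior is 0.179851/0.287128 ≈ 0.626.

Now condition on the additional information:
Sum P(scram|·) weighted by the priors over both values of genuine neutron-flux excursion:
  P(scram | stuck control-rod sensor) = 0.812*0.68 + 0.90224*0.32
        = 0.552160 + 0.288717 = 0.840877
Keeping only the genuine neutron-flux excursion-present terms gives 0.288717, so
  P(genuine neutron-flux excursion | scram, stuck control-rod sensor) = 0.288717 / 0.840877 ≈ 0.343

Pr[genuine neutron-flux excursion | scram] ≈ 0.626; Pr[genuine neutron-flux excursion | scram, stuck control-rod sensor] ≈ 0.343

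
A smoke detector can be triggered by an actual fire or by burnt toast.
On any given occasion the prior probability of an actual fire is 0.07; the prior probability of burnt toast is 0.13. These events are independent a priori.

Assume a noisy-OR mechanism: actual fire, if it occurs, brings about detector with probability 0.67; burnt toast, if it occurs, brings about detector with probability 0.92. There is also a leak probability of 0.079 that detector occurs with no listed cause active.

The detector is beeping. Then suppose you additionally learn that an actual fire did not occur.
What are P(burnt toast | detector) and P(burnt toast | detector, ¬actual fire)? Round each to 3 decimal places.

Under noisy-OR, P(detector | causes) = 1 − (1−0.079)·∏(1−qᵢ) over the active causes.
P(detector) = 0.079*0.93*0.87 + 0.92632*0.93*0.13 + 0.69607*0.07*0.87 + 0.975686*0.07*0.13 = 0.063919 + 0.111992 + 0.042391 + 0.008879 = 0.227181
Of this, 0.120871 comes from 0.111992 + 0.008879 (the burnt toast=true cases).
P(burnt toast | detector) = 0.120871 / 0.227181 ≈ 0.532

Now condition on the additional information:
Weight on burnt toast=true, given the evidence: 0.92632·0.13 = 0.120422
The normalizing constant is 0.079·0.87 + 0.92632·0.13 = 0.189152
P(burnt toast | detector, ¬actual fire) = 0.120422/0.189152 ≈ 0.637

P(burnt toast | detector) ≈ 0.532; P(burnt toast | detector, ¬actual fire) ≈ 0.637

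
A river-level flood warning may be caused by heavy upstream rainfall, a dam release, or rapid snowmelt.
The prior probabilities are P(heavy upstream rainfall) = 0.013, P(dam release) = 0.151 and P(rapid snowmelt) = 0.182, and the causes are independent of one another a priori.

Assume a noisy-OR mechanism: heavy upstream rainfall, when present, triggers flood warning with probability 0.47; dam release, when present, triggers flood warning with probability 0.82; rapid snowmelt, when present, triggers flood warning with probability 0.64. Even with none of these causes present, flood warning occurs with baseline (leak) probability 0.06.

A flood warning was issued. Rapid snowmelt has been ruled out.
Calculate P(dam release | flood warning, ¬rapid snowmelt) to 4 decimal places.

P(dam release | flood warning, ¬rapid snowmelt) ≈ 0.6923

Under noisy-OR, P(flood warning | causes) = 1 − (1−0.06)·∏(1−qᵢ) over the active causes.
P(flood warning | ¬rapid snowmelt) = 0.06×0.987×0.849 + 0.8308×0.987×0.151 + 0.5018×0.013×0.849 + 0.910324×0.013×0.151 = 0.050278 + 0.123820 + 0.005538 + 0.001787 = 0.181423
Restricting to configurations with dam release present: 0.123820 + 0.001787 = 0.125607.
P(dam release | flood warning, ¬rapid snowmelt) = 0.125607 / 0.181423 ≈ 0.6923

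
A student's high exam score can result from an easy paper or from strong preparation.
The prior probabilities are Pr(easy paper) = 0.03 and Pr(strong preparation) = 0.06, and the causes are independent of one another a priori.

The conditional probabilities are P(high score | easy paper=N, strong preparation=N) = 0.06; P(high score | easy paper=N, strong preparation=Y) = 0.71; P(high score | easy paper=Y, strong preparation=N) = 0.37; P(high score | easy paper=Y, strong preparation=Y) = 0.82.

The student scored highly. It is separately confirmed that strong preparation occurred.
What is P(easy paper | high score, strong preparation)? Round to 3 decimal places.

P(easy paper | high score, strong preparation) ≈ 0.034

Enumerate both values of easy paper and weight by the priors:
  P(high score | strong preparation) = 0.71×0.97 + 0.82×0.03
        = 0.688700 + 0.024600 = 0.713300
Configurations with easy paper contribute 0.024600, so
  P(easy paper | high score, strong preparation) = 0.024600 / 0.713300 ≈ 0.034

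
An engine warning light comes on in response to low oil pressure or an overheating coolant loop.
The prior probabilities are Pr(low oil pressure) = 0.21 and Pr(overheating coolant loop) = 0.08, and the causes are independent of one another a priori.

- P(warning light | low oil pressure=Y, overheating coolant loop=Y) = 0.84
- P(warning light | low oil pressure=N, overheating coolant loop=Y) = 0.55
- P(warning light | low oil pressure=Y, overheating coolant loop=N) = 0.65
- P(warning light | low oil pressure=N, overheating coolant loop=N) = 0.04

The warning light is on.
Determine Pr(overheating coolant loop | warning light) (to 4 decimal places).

Pr(overheating coolant loop | warning light) ≈ 0.2401

Enumerate the 4 (low oil pressure, overheating coolant loop) configurations and weight by the priors:
  P(warning light) = 0.04×0.79×0.92 + 0.55×0.79×0.08 + 0.65×0.21×0.92 + 0.84×0.21×0.08
        = 0.029072 + 0.034760 + 0.125580 + 0.014112 = 0.203524
Keeping only the overheating coolant loop-present terms gives 0.048872, so
  P(overheating coolant loop | warning light) = 0.048872 / 0.203524 ≈ 0.2401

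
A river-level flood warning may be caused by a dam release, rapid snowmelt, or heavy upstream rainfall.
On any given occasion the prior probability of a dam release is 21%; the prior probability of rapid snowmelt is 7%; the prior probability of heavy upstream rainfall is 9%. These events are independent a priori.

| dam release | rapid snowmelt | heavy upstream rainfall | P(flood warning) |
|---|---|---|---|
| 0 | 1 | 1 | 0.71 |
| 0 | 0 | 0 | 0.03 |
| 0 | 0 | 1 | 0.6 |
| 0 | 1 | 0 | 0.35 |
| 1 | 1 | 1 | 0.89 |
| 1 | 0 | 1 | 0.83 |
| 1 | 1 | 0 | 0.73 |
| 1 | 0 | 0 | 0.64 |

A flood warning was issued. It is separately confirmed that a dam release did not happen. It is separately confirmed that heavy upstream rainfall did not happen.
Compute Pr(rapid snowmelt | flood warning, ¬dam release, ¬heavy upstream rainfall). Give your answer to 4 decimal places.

P(flood warning | ¬dam release, ¬heavy upstream rainfall) = 0.03·0.93 + 0.35·0.07 = 0.027900 + 0.024500 = 0.052400
Of this, 0.024500 comes from 0.35·0.07 (the rapid snowmelt=true cases).
P(rapid snowmelt | flood warning, ¬dam release, ¬heavy upstream rainfall) = 0.024500 / 0.052400 ≈ 0.4676

Pr(rapid snowmelt | flood warning, ¬dam release, ¬heavy upstream rainfall) ≈ 0.4676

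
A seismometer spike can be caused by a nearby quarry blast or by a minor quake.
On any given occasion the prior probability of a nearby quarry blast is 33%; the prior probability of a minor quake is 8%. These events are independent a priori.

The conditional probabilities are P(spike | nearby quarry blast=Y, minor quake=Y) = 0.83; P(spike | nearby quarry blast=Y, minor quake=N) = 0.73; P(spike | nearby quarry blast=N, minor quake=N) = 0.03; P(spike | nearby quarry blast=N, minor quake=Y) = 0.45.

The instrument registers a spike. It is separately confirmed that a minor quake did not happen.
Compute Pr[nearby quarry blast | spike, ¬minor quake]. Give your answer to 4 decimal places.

Pr[nearby quarry blast | spike, ¬minor quake] ≈ 0.9230

By total probability over both values of nearby quarry blast:
  P(spike | ¬minor quake) = 0.03×0.67 + 0.73×0.33
        = 0.020100 + 0.240900 = 0.261000
Keeping only the nearby quarry blast-present terms gives 0.240900, so
  P(nearby quarry blast | spike, ¬minor quake) = 0.240900 / 0.261000 ≈ 0.9230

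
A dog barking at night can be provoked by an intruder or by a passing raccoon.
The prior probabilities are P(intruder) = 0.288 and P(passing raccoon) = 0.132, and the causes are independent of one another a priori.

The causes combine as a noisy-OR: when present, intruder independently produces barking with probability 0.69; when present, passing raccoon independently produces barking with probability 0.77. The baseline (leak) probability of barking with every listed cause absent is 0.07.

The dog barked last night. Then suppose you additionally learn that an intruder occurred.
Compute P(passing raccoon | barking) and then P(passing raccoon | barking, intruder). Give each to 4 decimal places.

P(passing raccoon | barking) ≈ 0.3309; P(passing raccoon | barking, intruder) ≈ 0.1663

Under noisy-OR, P(barking | causes) = 1 − (1−0.07)·∏(1−qᵢ) over the active causes.
By total probability over the 4 (intruder, passing raccoon) configurations:
  P(barking) = 0.07×0.712×0.868 + 0.7861×0.712×0.132 + 0.7117×0.288×0.868 + 0.933691×0.288×0.132
        = 0.043261 + 0.073881 + 0.177914 + 0.035495 = 0.330551
Configurations with passing raccoon contribute 0.109376, so
  P(passing raccoon | barking) = 0.109376 / 0.330551 ≈ 0.3309

With the extra evidence:
Weight on passing raccoon=true, given the evidence: 0.933691×0.132 = 0.123247
Denominator P(barking | intruder): 0.7117×0.868 + 0.933691×0.132 = 0.741003
Posterior = 0.123247 / 0.741003 ≈ 0.1663
The drop from 0.3309 to 0.1663 is the explaining-away (discounting) effect.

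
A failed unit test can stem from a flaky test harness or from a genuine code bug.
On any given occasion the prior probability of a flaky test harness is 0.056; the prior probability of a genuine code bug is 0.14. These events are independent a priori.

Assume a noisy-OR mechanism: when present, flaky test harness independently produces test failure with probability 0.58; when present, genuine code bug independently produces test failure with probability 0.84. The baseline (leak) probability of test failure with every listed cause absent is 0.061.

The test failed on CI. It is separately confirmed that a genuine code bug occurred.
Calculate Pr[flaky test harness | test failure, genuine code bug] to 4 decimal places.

Pr[flaky test harness | test failure, genuine code bug] ≈ 0.0614

Under noisy-OR, P(test failure | causes) = 1 − (1−0.061)·∏(1−qᵢ) over the active causes.
Sum P(test failure|·) weighted by the priors over both values of flaky test harness:
  P(test failure | genuine code bug) = 0.84976·0.944 + 0.936899·0.056
        = 0.802173 + 0.052466 = 0.854639
Configurations with flaky test harness contribute 0.052466, so
  P(flaky test harness | test failure, genuine code bug) = 0.052466 / 0.854639 ≈ 0.0614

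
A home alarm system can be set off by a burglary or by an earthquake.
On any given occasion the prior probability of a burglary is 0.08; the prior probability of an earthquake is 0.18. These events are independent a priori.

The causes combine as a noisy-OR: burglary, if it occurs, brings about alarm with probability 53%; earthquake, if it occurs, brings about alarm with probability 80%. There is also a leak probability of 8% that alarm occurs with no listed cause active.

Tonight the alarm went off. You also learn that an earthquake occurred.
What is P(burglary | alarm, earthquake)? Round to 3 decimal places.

Under noisy-OR, P(alarm | causes) = 1 − (1−0.08)·∏(1−qᵢ) over the active causes.
P(alarm | earthquake) = 0.816*0.92 + 0.91352*0.08 = 0.750720 + 0.073082 = 0.823802
Of this, 0.073082 comes from 0.91352*0.08 (the burglary=true cases).
P(burglary | alarm, earthquake) = 0.073082 / 0.823802 ≈ 0.089

P(burglary | alarm, earthquake) ≈ 0.089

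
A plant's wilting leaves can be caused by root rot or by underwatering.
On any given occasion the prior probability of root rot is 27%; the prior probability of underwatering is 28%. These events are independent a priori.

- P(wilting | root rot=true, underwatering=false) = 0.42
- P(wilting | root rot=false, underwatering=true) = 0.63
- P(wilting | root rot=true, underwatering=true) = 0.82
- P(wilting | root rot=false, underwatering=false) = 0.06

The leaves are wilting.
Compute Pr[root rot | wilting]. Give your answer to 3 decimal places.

Pr[root rot | wilting] ≈ 0.473

Enumerate the 4 (root rot, underwatering) configurations and weight by the priors:
  P(wilting) = 0.06*0.73*0.72 + 0.63*0.73*0.28 + 0.42*0.27*0.72 + 0.82*0.27*0.28
        = 0.031536 + 0.128772 + 0.081648 + 0.061992 = 0.303948
The terms with root rot present sum to 0.143640, so
  P(root rot | wilting) = 0.143640 / 0.303948 ≈ 0.473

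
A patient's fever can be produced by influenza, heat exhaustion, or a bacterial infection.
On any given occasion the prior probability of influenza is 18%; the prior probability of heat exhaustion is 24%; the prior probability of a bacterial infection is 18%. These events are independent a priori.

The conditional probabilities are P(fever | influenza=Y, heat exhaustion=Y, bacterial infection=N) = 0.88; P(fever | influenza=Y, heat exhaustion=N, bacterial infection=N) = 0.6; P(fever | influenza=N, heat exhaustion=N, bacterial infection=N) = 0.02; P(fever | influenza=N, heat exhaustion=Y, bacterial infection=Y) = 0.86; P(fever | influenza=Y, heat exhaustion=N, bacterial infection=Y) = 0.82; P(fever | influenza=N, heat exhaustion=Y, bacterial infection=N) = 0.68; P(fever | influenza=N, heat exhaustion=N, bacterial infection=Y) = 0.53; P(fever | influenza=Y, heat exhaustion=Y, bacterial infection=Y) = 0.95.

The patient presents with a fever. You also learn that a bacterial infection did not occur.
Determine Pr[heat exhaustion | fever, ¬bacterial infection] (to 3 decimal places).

Pr[heat exhaustion | fever, ¬bacterial infection] ≈ 0.645

For the numerator, keep only heat exhaustion=true terms: 0.133824 + 0.038016 = 0.171840
Normalizer over all consistent configurations: 0.02·0.82·0.76 + 0.68·0.82·0.24 + 0.6·0.18·0.76 + 0.88·0.18·0.24 = 0.266384
Posterior = 0.171840 / 0.266384 ≈ 0.645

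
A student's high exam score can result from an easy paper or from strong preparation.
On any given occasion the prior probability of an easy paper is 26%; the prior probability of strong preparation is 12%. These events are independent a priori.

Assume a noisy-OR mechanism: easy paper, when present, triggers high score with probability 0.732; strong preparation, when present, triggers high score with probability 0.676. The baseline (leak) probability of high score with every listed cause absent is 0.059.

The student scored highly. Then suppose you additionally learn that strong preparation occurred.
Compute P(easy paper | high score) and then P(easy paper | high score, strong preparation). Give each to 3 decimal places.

P(easy paper | high score) ≈ 0.666; P(easy paper | high score, strong preparation) ≈ 0.317

Under noisy-OR, P(high score | causes) = 1 − (1−0.059)·∏(1−qᵢ) over the active causes.
P(high score) = 0.059×0.74×0.88 + 0.695116×0.74×0.12 + 0.747812×0.26×0.88 + 0.918291×0.26×0.12 = 0.038421 + 0.061726 + 0.171099 + 0.028651 = 0.299897
The easy paper-present share is 0.171099 + 0.028651 = 0.199750.
Hence the posterior is 0.199750/0.299897 ≈ 0.666.

Now also conditioning on strong preparation=true:
Sum P(high score|·) weighted by the priors over both values of easy paper:
  P(high score | strong preparation) = 0.695116*0.74 + 0.918291*0.26
        = 0.514386 + 0.238756 = 0.753142
Configurations with easy paper contribute 0.238756, so
  P(easy paper | high score, strong preparation) = 0.238756 / 0.753142 ≈ 0.317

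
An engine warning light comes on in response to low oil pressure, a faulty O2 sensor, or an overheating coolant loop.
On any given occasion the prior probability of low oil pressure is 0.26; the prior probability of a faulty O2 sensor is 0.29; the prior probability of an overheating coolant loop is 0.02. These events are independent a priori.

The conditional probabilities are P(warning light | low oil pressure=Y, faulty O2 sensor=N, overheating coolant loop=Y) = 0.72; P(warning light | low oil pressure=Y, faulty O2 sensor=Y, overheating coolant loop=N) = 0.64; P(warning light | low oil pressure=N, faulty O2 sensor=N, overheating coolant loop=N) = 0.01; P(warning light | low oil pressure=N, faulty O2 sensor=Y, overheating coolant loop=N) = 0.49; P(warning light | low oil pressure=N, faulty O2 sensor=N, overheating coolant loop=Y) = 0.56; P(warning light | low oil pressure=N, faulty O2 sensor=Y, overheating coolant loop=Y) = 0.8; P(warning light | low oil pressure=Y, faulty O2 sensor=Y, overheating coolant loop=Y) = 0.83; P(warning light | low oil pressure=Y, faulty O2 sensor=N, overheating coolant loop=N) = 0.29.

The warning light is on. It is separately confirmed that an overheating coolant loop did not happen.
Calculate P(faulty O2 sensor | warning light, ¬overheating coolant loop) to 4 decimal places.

Weight on faulty O2 sensor=true, given the evidence: 0.105154 + 0.048256 = 0.153410
The normalizing constant is 0.01×0.74×0.71 + 0.49×0.74×0.29 + 0.29×0.26×0.71 + 0.64×0.26×0.29 = 0.212198
Posterior = 0.153410 / 0.212198 ≈ 0.7230

P(faulty O2 sensor | warning light, ¬overheating coolant loop) ≈ 0.7230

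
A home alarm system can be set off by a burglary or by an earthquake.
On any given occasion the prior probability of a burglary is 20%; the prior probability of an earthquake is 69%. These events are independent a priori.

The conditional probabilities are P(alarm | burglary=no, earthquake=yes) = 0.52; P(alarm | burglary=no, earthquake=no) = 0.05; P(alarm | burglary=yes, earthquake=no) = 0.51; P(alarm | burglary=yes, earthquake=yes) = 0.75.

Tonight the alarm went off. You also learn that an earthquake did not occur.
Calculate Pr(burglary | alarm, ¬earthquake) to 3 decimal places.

P(alarm | ¬earthquake) = 0.05×0.8 + 0.51×0.2 = 0.040000 + 0.102000 = 0.142000
The burglary-present share is 0.51×0.2 = 0.102000.
So P(burglary | alarm, ¬earthquake) = 0.102000/0.142000 ≈ 0.718.

Pr(burglary | alarm, ¬earthquake) ≈ 0.718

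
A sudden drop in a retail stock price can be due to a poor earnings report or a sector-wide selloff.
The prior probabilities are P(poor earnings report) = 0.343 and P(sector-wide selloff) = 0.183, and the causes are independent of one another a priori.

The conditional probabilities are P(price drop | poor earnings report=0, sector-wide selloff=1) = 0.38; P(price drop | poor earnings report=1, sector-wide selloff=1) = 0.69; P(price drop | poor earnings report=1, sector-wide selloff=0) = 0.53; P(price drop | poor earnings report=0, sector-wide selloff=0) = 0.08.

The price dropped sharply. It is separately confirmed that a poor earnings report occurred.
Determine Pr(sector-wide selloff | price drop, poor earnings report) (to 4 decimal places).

Sum P(price drop|·) weighted by the priors over both values of sector-wide selloff:
  P(price drop | poor earnings report) = 0.53*0.817 + 0.69*0.183
        = 0.433010 + 0.126270 = 0.559280
The terms with sector-wide selloff present sum to 0.126270, so
  P(sector-wide selloff | price drop, poor earnings report) = 0.126270 / 0.559280 ≈ 0.2258

Pr(sector-wide selloff | price drop, poor earnings report) ≈ 0.2258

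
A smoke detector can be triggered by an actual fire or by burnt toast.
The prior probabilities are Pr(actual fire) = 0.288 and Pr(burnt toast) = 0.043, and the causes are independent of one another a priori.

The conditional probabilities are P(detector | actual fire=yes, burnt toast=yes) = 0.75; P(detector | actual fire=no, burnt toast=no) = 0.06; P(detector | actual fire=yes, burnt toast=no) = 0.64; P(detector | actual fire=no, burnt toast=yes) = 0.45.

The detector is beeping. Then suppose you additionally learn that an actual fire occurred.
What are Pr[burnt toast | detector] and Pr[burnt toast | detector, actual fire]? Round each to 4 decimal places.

Enumerate the 4 (actual fire, burnt toast) configurations and weight by the priors:
  P(detector) = 0.06·0.712·0.957 + 0.45·0.712·0.043 + 0.64·0.288·0.957 + 0.75·0.288·0.043
        = 0.040883 + 0.013777 + 0.176394 + 0.009288 = 0.240342
Configurations with burnt toast contribute 0.023065, so
  P(burnt toast | detector) = 0.023065 / 0.240342 ≈ 0.0960

Now condition on the additional information:
Weight on burnt toast=true, given the evidence: 0.75×0.043 = 0.032250
Normalizer over all consistent configurations: 0.64×0.957 + 0.75×0.043 = 0.644730
Posterior = 0.032250 / 0.644730 ≈ 0.0500

Pr[burnt toast | detector] ≈ 0.0960; Pr[burnt toast | detector, actual fire] ≈ 0.0500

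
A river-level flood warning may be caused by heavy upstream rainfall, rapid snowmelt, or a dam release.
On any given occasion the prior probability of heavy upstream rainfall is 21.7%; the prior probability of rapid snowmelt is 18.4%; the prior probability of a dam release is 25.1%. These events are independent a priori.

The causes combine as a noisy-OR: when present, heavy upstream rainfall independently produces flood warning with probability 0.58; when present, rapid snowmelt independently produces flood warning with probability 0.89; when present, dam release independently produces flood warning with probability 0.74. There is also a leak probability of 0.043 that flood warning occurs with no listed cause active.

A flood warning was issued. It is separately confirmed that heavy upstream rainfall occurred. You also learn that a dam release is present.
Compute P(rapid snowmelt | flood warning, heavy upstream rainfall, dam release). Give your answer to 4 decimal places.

Under noisy-OR, P(flood warning | causes) = 1 − (1−0.043)·∏(1−qᵢ) over the active causes.
Enumerate both values of rapid snowmelt and weight by the priors:
  P(flood warning | heavy upstream rainfall, dam release) = 0.895496*0.816 + 0.988505*0.184
        = 0.730725 + 0.181885 = 0.912610
Configurations with rapid snowmelt contribute 0.181885, so
  P(rapid snowmelt | flood warning, heavy upstream rainfall, dam release) = 0.181885 / 0.912610 ≈ 0.1993

P(rapid snowmelt | flood warning, heavy upstream rainfall, dam release) ≈ 0.1993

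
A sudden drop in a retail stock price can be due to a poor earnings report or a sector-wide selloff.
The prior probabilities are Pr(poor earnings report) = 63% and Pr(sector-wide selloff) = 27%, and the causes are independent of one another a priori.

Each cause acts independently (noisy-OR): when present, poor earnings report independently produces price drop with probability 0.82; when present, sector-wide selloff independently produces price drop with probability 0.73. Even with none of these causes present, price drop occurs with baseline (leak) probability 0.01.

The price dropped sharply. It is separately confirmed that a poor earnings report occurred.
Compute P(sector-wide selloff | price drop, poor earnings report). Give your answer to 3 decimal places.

P(sector-wide selloff | price drop, poor earnings report) ≈ 0.300

Under noisy-OR, P(price drop | causes) = 1 − (1−0.01)·∏(1−qᵢ) over the active causes.
Sum P(price drop|·) weighted by the priors over both values of sector-wide selloff:
  P(price drop | poor earnings report) = 0.8218×0.73 + 0.951886×0.27
        = 0.599914 + 0.257009 = 0.856923
Configurations with sector-wide selloff contribute 0.257009, so
  P(sector-wide selloff | price drop, poor earnings report) = 0.257009 / 0.856923 ≈ 0.300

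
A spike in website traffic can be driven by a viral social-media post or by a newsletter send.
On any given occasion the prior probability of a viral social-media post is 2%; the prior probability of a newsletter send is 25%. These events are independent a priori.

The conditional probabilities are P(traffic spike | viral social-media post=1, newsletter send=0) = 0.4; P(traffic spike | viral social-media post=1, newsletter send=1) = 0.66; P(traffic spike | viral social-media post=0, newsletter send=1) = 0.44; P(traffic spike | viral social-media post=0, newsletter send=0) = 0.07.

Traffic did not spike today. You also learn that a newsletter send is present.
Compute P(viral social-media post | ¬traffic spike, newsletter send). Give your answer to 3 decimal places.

Weight on viral social-media post=true, given the evidence: 0.34·0.02 = 0.006800
Denominator P(¬traffic spike | newsletter send): 0.56·0.98 + 0.34·0.02 = 0.555600
Posterior = 0.006800 / 0.555600 ≈ 0.012

P(viral social-media post | ¬traffic spike, newsletter send) ≈ 0.012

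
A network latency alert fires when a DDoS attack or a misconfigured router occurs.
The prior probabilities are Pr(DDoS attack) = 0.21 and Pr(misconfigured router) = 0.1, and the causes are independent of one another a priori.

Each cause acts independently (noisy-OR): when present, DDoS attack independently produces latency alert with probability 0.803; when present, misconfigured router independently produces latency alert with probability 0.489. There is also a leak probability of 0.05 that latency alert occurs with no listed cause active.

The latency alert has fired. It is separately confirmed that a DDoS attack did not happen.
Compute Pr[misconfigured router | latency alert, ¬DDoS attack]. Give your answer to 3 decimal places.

Pr[misconfigured router | latency alert, ¬DDoS attack] ≈ 0.533

Under noisy-OR, P(latency alert | causes) = 1 − (1−0.05)·∏(1−qᵢ) over the active causes.
For the numerator, keep only misconfigured router=true terms: 0.51455×0.1 = 0.051455
Normalizer over all consistent configurations: 0.05×0.9 + 0.51455×0.1 = 0.096455
Posterior = 0.051455 / 0.096455 ≈ 0.533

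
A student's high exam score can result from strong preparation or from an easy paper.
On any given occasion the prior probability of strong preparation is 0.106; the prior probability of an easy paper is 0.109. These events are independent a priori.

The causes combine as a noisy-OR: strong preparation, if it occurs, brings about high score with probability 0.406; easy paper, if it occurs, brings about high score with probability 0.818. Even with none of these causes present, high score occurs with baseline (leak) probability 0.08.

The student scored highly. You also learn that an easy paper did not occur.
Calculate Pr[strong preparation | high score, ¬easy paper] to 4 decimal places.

Pr[strong preparation | high score, ¬easy paper] ≈ 0.4020

Under noisy-OR, P(high score | causes) = 1 − (1−0.08)·∏(1−qᵢ) over the active causes.
P(high score | ¬easy paper) = 0.08·0.894 + 0.45352·0.106 = 0.071520 + 0.048073 = 0.119593
Of this, 0.048073 comes from 0.45352·0.106 (the strong preparation=true cases).
P(strong preparation | high score, ¬easy paper) = 0.048073 / 0.119593 ≈ 0.4020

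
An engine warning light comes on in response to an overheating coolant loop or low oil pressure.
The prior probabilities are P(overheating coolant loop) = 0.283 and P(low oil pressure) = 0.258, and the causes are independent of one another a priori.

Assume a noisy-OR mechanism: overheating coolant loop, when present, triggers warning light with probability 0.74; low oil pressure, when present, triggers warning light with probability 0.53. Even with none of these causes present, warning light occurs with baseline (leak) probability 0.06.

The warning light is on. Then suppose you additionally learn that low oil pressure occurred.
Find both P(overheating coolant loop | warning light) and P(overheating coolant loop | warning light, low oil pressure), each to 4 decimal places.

P(overheating coolant loop | warning light) ≈ 0.6229; P(overheating coolant loop | warning light, low oil pressure) ≈ 0.3849

Under noisy-OR, P(warning light | causes) = 1 − (1−0.06)·∏(1−qᵢ) over the active causes.
Weight on overheating coolant loop=true, given the evidence: 0.158665 + 0.064627 = 0.223292
The normalizing constant is 0.06·0.717·0.742 + 0.5582·0.717·0.258 + 0.7556·0.283·0.742 + 0.885132·0.283·0.258 = 0.358472
P(overheating coolant loop | warning light) = 0.223292/0.358472 ≈ 0.6229

Now condition on the additional information:
P(warning light | low oil pressure) = 0.5582·0.717 + 0.885132·0.283 = 0.400229 + 0.250492 = 0.650721
The overheating coolant loop-present share is 0.885132·0.283 = 0.250492.
P(overheating coolant loop | warning light, low oil pressure) = 0.250492 / 0.650721 ≈ 0.3849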